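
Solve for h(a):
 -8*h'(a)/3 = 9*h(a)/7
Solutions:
 h(a) = C1*exp(-27*a/56)


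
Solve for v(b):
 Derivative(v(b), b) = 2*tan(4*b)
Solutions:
 v(b) = C1 - log(cos(4*b))/2


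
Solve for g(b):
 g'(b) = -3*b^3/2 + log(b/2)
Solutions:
 g(b) = C1 - 3*b^4/8 + b*log(b) - b - b*log(2)


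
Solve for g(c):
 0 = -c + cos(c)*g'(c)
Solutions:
 g(c) = C1 + Integral(c/cos(c), c)


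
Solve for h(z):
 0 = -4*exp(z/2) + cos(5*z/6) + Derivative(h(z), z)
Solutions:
 h(z) = C1 + 8*exp(z/2) - 6*sin(5*z/6)/5


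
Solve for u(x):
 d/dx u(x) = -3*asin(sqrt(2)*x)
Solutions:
 u(x) = C1 - 3*x*asin(sqrt(2)*x) - 3*sqrt(2)*sqrt(1 - 2*x^2)/2


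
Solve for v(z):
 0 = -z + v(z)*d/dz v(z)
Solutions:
 v(z) = -sqrt(C1 + z^2)
 v(z) = sqrt(C1 + z^2)


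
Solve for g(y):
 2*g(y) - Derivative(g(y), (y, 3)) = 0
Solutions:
 g(y) = C3*exp(2^(1/3)*y) + (C1*sin(2^(1/3)*sqrt(3)*y/2) + C2*cos(2^(1/3)*sqrt(3)*y/2))*exp(-2^(1/3)*y/2)


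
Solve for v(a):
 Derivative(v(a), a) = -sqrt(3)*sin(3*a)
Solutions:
 v(a) = C1 + sqrt(3)*cos(3*a)/3


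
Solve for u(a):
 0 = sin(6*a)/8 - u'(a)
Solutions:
 u(a) = C1 - cos(6*a)/48


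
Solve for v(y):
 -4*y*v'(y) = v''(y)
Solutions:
 v(y) = C1 + C2*erf(sqrt(2)*y)


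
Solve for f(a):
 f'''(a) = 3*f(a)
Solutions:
 f(a) = C3*exp(3^(1/3)*a) + (C1*sin(3^(5/6)*a/2) + C2*cos(3^(5/6)*a/2))*exp(-3^(1/3)*a/2)


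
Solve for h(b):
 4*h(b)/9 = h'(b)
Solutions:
 h(b) = C1*exp(4*b/9)


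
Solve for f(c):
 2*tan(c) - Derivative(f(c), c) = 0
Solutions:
 f(c) = C1 - 2*log(cos(c))


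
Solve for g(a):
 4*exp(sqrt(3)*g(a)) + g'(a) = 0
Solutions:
 g(a) = sqrt(3)*(2*log(1/(C1 + 4*a)) - log(3))/6


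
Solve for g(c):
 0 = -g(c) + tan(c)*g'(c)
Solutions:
 g(c) = C1*sin(c)


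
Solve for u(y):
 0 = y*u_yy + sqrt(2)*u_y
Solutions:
 u(y) = C1 + C2*y^(1 - sqrt(2))


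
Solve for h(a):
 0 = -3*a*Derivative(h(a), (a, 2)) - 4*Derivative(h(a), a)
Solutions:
 h(a) = C1 + C2/a^(1/3)


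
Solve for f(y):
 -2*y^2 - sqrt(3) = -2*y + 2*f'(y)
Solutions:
 f(y) = C1 - y^3/3 + y^2/2 - sqrt(3)*y/2


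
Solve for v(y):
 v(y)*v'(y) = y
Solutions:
 v(y) = -sqrt(C1 + y^2)
 v(y) = sqrt(C1 + y^2)


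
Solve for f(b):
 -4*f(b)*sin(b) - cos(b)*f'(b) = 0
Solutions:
 f(b) = C1*cos(b)^4


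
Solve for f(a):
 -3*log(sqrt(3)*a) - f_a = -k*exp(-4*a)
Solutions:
 f(a) = C1 - 3*a*log(a) + a*(3 - 3*log(3)/2) - k*exp(-4*a)/4


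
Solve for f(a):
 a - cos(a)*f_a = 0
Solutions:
 f(a) = C1 + Integral(a/cos(a), a)


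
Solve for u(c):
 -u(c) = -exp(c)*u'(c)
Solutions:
 u(c) = C1*exp(-exp(-c))


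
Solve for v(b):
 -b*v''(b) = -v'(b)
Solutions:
 v(b) = C1 + C2*b^2


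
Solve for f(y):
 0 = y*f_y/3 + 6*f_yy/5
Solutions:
 f(y) = C1 + C2*erf(sqrt(5)*y/6)


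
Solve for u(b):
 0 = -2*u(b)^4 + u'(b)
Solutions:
 u(b) = (-1/(C1 + 6*b))^(1/3)
 u(b) = (-1/(C1 + 2*b))^(1/3)*(-3^(2/3) - 3*3^(1/6)*I)/6
 u(b) = (-1/(C1 + 2*b))^(1/3)*(-3^(2/3) + 3*3^(1/6)*I)/6


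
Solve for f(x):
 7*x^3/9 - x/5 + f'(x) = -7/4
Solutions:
 f(x) = C1 - 7*x^4/36 + x^2/10 - 7*x/4


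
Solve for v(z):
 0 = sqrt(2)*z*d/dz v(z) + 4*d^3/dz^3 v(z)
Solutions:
 v(z) = C1 + Integral(C2*airyai(-sqrt(2)*z/2) + C3*airybi(-sqrt(2)*z/2), z)


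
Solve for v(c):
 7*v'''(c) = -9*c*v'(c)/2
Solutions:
 v(c) = C1 + Integral(C2*airyai(-42^(2/3)*c/14) + C3*airybi(-42^(2/3)*c/14), c)


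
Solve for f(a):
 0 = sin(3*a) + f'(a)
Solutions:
 f(a) = C1 + cos(3*a)/3


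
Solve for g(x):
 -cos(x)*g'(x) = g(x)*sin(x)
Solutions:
 g(x) = C1*cos(x)


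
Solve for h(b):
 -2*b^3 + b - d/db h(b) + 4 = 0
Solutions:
 h(b) = C1 - b^4/2 + b^2/2 + 4*b


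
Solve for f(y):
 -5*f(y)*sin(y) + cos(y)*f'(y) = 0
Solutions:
 f(y) = C1/cos(y)^5


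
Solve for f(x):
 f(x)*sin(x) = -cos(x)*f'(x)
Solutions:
 f(x) = C1*cos(x)


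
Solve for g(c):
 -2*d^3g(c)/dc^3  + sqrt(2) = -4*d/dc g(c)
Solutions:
 g(c) = C1 + C2*exp(-sqrt(2)*c) + C3*exp(sqrt(2)*c) - sqrt(2)*c/4


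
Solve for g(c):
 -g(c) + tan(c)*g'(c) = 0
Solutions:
 g(c) = C1*sin(c)


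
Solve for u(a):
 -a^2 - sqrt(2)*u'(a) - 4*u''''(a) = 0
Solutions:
 u(a) = C1 + C4*exp(-sqrt(2)*a/2) - sqrt(2)*a^3/6 + (C2*sin(sqrt(6)*a/4) + C3*cos(sqrt(6)*a/4))*exp(sqrt(2)*a/4)


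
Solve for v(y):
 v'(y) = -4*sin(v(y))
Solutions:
 v(y) = -acos((-C1 - exp(8*y))/(C1 - exp(8*y))) + 2*pi
 v(y) = acos((-C1 - exp(8*y))/(C1 - exp(8*y)))


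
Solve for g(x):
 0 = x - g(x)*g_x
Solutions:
 g(x) = -sqrt(C1 + x^2)
 g(x) = sqrt(C1 + x^2)


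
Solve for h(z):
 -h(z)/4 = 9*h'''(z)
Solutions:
 h(z) = C3*exp(-6^(1/3)*z/6) + (C1*sin(2^(1/3)*3^(5/6)*z/12) + C2*cos(2^(1/3)*3^(5/6)*z/12))*exp(6^(1/3)*z/12)


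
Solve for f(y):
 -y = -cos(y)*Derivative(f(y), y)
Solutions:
 f(y) = C1 + Integral(y/cos(y), y)


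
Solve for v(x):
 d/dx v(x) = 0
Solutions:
 v(x) = C1


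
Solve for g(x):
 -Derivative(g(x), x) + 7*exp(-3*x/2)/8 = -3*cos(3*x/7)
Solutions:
 g(x) = C1 + 7*sin(3*x/7) - 7*exp(-3*x/2)/12


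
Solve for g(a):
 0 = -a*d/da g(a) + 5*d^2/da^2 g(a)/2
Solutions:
 g(a) = C1 + C2*erfi(sqrt(5)*a/5)


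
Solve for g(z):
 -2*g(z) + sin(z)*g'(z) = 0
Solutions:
 g(z) = C1*(cos(z) - 1)/(cos(z) + 1)


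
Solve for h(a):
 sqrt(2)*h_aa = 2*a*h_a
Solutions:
 h(a) = C1 + C2*erfi(2^(3/4)*a/2)


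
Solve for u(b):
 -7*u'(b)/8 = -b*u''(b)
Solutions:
 u(b) = C1 + C2*b^(15/8)


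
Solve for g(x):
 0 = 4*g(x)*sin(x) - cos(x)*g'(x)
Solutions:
 g(x) = C1/cos(x)^4


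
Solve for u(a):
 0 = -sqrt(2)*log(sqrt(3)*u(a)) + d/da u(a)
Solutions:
 -sqrt(2)*Integral(1/(2*log(_y) + log(3)), (_y, u(a))) = C1 - a


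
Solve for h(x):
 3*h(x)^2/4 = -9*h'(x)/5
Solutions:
 h(x) = 12/(C1 + 5*x)


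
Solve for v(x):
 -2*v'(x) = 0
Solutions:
 v(x) = C1


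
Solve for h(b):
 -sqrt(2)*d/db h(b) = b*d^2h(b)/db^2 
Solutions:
 h(b) = C1 + C2*b^(1 - sqrt(2))


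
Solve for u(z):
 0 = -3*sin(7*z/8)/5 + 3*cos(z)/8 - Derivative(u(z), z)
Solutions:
 u(z) = C1 + 3*sin(z)/8 + 24*cos(7*z/8)/35


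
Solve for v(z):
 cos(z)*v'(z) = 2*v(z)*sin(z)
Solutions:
 v(z) = C1/cos(z)^2


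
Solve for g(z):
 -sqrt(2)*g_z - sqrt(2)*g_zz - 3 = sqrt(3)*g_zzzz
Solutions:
 g(z) = C1 + C2*exp(-z*(-2^(5/6)*3^(1/6)*(9 + sqrt(4*sqrt(6) + 81))^(1/3) + 2*2^(2/3)*3^(1/3)/(9 + sqrt(4*sqrt(6) + 81))^(1/3))/12)*sin(z*(2*2^(2/3)*3^(5/6)/(9 + sqrt(4*sqrt(6) + 81))^(1/3) + 2^(5/6)*3^(2/3)*(9 + sqrt(4*sqrt(6) + 81))^(1/3))/12) + C3*exp(-z*(-2^(5/6)*3^(1/6)*(9 + sqrt(4*sqrt(6) + 81))^(1/3) + 2*2^(2/3)*3^(1/3)/(9 + sqrt(4*sqrt(6) + 81))^(1/3))/12)*cos(z*(2*2^(2/3)*3^(5/6)/(9 + sqrt(4*sqrt(6) + 81))^(1/3) + 2^(5/6)*3^(2/3)*(9 + sqrt(4*sqrt(6) + 81))^(1/3))/12) + C4*exp(z*(-2^(5/6)*3^(1/6)*(9 + sqrt(4*sqrt(6) + 81))^(1/3) + 2*2^(2/3)*3^(1/3)/(9 + sqrt(4*sqrt(6) + 81))^(1/3))/6) - 3*sqrt(2)*z/2


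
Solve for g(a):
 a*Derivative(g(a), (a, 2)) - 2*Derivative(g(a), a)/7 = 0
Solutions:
 g(a) = C1 + C2*a^(9/7)


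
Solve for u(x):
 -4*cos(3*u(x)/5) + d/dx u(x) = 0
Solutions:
 -4*x - 5*log(sin(3*u(x)/5) - 1)/6 + 5*log(sin(3*u(x)/5) + 1)/6 = C1


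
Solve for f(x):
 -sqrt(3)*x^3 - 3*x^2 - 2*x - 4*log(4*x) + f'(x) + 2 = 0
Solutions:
 f(x) = C1 + sqrt(3)*x^4/4 + x^3 + x^2 + 4*x*log(x) - 6*x + x*log(256)


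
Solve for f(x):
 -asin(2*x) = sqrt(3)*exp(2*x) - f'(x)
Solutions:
 f(x) = C1 + x*asin(2*x) + sqrt(1 - 4*x^2)/2 + sqrt(3)*exp(2*x)/2


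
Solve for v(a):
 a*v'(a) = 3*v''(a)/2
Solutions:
 v(a) = C1 + C2*erfi(sqrt(3)*a/3)


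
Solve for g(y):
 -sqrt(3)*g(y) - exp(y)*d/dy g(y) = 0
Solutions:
 g(y) = C1*exp(sqrt(3)*exp(-y))


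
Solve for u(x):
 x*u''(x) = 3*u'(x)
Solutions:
 u(x) = C1 + C2*x^4


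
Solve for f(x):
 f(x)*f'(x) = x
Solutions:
 f(x) = -sqrt(C1 + x^2)
 f(x) = sqrt(C1 + x^2)


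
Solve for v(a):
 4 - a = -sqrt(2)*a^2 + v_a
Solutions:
 v(a) = C1 + sqrt(2)*a^3/3 - a^2/2 + 4*a


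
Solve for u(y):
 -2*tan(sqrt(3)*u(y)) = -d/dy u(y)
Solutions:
 u(y) = sqrt(3)*(pi - asin(C1*exp(2*sqrt(3)*y)))/3
 u(y) = sqrt(3)*asin(C1*exp(2*sqrt(3)*y))/3


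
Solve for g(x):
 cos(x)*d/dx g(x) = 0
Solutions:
 g(x) = C1


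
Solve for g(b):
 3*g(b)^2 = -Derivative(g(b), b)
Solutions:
 g(b) = 1/(C1 + 3*b)


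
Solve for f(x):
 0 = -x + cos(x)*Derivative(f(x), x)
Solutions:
 f(x) = C1 + Integral(x/cos(x), x)


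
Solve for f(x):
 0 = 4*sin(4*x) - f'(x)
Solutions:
 f(x) = C1 - cos(4*x)


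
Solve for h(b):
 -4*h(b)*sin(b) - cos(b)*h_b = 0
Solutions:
 h(b) = C1*cos(b)^4


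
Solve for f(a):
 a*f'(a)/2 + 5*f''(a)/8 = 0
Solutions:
 f(a) = C1 + C2*erf(sqrt(10)*a/5)


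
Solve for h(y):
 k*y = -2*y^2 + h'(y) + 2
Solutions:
 h(y) = C1 + k*y^2/2 + 2*y^3/3 - 2*y


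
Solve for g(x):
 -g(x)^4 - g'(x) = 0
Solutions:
 g(x) = (-3^(2/3) - 3*3^(1/6)*I)*(1/(C1 + x))^(1/3)/6
 g(x) = (-3^(2/3) + 3*3^(1/6)*I)*(1/(C1 + x))^(1/3)/6
 g(x) = (1/(C1 + 3*x))^(1/3)


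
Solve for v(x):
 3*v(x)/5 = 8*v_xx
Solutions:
 v(x) = C1*exp(-sqrt(30)*x/20) + C2*exp(sqrt(30)*x/20)


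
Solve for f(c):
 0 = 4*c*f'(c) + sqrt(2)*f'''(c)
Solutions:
 f(c) = C1 + Integral(C2*airyai(-sqrt(2)*c) + C3*airybi(-sqrt(2)*c), c)


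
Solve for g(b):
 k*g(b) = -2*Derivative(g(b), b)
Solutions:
 g(b) = C1*exp(-b*k/2)


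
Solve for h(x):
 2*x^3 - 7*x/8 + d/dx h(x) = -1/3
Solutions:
 h(x) = C1 - x^4/2 + 7*x^2/16 - x/3


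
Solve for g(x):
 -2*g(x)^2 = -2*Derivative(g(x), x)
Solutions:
 g(x) = -1/(C1 + x)


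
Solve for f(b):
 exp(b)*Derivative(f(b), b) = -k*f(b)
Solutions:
 f(b) = C1*exp(k*exp(-b))


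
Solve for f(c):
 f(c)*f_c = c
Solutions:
 f(c) = -sqrt(C1 + c^2)
 f(c) = sqrt(C1 + c^2)


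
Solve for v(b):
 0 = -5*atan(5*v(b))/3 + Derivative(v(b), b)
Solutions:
 Integral(1/atan(5*_y), (_y, v(b))) = C1 + 5*b/3


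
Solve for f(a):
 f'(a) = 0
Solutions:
 f(a) = C1


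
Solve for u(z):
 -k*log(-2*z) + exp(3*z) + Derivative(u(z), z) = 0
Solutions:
 u(z) = C1 + k*z*log(-z) + k*z*(-1 + log(2)) - exp(3*z)/3


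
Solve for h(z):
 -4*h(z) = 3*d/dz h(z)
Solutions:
 h(z) = C1*exp(-4*z/3)


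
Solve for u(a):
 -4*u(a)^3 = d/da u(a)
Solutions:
 u(a) = -sqrt(2)*sqrt(-1/(C1 - 4*a))/2
 u(a) = sqrt(2)*sqrt(-1/(C1 - 4*a))/2


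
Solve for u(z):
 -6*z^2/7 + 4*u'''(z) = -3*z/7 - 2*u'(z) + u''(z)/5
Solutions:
 u(z) = C1 + z^3/7 - 9*z^2/140 - 1209*z/700 + (C2*sin(sqrt(799)*z/40) + C3*cos(sqrt(799)*z/40))*exp(z/40)


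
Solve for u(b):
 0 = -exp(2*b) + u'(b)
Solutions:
 u(b) = C1 + exp(2*b)/2


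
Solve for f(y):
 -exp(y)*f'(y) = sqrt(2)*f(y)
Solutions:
 f(y) = C1*exp(sqrt(2)*exp(-y))


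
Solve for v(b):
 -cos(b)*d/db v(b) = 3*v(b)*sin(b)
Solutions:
 v(b) = C1*cos(b)^3


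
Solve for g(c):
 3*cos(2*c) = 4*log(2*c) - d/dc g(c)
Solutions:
 g(c) = C1 + 4*c*log(c) - 4*c + 4*c*log(2) - 3*sin(2*c)/2


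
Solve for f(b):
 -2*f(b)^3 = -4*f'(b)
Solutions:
 f(b) = -sqrt(-1/(C1 + b))
 f(b) = sqrt(-1/(C1 + b))


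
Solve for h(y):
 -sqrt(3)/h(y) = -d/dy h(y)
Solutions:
 h(y) = -sqrt(C1 + 2*sqrt(3)*y)
 h(y) = sqrt(C1 + 2*sqrt(3)*y)


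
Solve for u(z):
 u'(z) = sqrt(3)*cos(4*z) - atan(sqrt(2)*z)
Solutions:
 u(z) = C1 - z*atan(sqrt(2)*z) + sqrt(2)*log(2*z^2 + 1)/4 + sqrt(3)*sin(4*z)/4


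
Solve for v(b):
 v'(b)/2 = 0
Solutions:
 v(b) = C1


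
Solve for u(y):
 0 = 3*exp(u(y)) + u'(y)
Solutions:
 u(y) = log(1/(C1 + 3*y))


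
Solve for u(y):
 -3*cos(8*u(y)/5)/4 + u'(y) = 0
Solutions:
 -3*y/4 - 5*log(sin(8*u(y)/5) - 1)/16 + 5*log(sin(8*u(y)/5) + 1)/16 = C1


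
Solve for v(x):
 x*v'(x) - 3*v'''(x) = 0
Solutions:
 v(x) = C1 + Integral(C2*airyai(3^(2/3)*x/3) + C3*airybi(3^(2/3)*x/3), x)


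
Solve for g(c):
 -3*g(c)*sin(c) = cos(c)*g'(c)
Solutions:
 g(c) = C1*cos(c)^3


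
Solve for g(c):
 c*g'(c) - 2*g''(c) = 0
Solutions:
 g(c) = C1 + C2*erfi(c/2)


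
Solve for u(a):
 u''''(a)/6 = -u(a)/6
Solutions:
 u(a) = (C1*sin(sqrt(2)*a/2) + C2*cos(sqrt(2)*a/2))*exp(-sqrt(2)*a/2) + (C3*sin(sqrt(2)*a/2) + C4*cos(sqrt(2)*a/2))*exp(sqrt(2)*a/2)


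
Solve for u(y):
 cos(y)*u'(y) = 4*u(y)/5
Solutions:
 u(y) = C1*(sin(y) + 1)^(2/5)/(sin(y) - 1)^(2/5)


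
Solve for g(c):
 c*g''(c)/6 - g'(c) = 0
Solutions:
 g(c) = C1 + C2*c^7


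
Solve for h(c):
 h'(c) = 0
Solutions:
 h(c) = C1


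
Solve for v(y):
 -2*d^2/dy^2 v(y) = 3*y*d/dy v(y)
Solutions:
 v(y) = C1 + C2*erf(sqrt(3)*y/2)


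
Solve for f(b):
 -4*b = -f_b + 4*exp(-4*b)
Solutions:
 f(b) = C1 + 2*b^2 - exp(-4*b)


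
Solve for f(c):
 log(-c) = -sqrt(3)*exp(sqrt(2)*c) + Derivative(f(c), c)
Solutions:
 f(c) = C1 + c*log(-c) - c + sqrt(6)*exp(sqrt(2)*c)/2


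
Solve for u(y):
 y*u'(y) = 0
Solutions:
 u(y) = C1


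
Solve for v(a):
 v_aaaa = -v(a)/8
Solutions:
 v(a) = (C1*sin(2^(3/4)*a/4) + C2*cos(2^(3/4)*a/4))*exp(-2^(3/4)*a/4) + (C3*sin(2^(3/4)*a/4) + C4*cos(2^(3/4)*a/4))*exp(2^(3/4)*a/4)


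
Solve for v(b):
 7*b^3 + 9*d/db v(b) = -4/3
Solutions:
 v(b) = C1 - 7*b^4/36 - 4*b/27


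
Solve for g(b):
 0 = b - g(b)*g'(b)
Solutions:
 g(b) = -sqrt(C1 + b^2)
 g(b) = sqrt(C1 + b^2)


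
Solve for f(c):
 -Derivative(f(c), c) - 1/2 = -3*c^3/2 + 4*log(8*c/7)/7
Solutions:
 f(c) = C1 + 3*c^4/8 - 4*c*log(c)/7 - 12*c*log(2)/7 + c/14 + 4*c*log(7)/7


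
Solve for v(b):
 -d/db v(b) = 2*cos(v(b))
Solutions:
 v(b) = pi - asin((C1 + exp(4*b))/(C1 - exp(4*b)))
 v(b) = asin((C1 + exp(4*b))/(C1 - exp(4*b)))


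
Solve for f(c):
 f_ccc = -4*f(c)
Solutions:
 f(c) = C3*exp(-2^(2/3)*c) + (C1*sin(2^(2/3)*sqrt(3)*c/2) + C2*cos(2^(2/3)*sqrt(3)*c/2))*exp(2^(2/3)*c/2)


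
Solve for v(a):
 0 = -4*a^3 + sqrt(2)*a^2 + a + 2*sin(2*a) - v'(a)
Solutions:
 v(a) = C1 - a^4 + sqrt(2)*a^3/3 + a^2/2 - cos(2*a)


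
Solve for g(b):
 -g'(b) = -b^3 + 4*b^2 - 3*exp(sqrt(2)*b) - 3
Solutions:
 g(b) = C1 + b^4/4 - 4*b^3/3 + 3*b + 3*sqrt(2)*exp(sqrt(2)*b)/2


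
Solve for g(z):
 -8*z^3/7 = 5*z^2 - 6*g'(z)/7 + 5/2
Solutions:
 g(z) = C1 + z^4/3 + 35*z^3/18 + 35*z/12


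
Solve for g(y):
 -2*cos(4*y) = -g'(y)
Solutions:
 g(y) = C1 + sin(4*y)/2


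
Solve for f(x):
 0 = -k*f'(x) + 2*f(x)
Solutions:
 f(x) = C1*exp(2*x/k)


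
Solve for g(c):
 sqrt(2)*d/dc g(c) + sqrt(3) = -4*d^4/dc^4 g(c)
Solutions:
 g(c) = C1 + C4*exp(-sqrt(2)*c/2) - sqrt(6)*c/2 + (C2*sin(sqrt(6)*c/4) + C3*cos(sqrt(6)*c/4))*exp(sqrt(2)*c/4)


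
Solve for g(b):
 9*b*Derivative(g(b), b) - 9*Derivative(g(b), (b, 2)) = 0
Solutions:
 g(b) = C1 + C2*erfi(sqrt(2)*b/2)


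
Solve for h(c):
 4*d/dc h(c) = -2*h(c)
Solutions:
 h(c) = C1*exp(-c/2)


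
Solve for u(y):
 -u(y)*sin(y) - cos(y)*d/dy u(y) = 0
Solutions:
 u(y) = C1*cos(y)


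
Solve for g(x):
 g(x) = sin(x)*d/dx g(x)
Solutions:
 g(x) = C1*sqrt(cos(x) - 1)/sqrt(cos(x) + 1)


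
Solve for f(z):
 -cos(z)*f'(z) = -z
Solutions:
 f(z) = C1 + Integral(z/cos(z), z)


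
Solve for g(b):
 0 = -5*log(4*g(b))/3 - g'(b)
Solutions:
 3*Integral(1/(log(_y) + 2*log(2)), (_y, g(b)))/5 = C1 - b


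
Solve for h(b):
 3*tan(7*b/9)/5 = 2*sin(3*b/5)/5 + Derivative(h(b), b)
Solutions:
 h(b) = C1 - 27*log(cos(7*b/9))/35 + 2*cos(3*b/5)/3


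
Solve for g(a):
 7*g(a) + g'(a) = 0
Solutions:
 g(a) = C1*exp(-7*a)


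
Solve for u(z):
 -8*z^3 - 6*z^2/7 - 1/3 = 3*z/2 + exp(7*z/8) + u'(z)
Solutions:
 u(z) = C1 - 2*z^4 - 2*z^3/7 - 3*z^2/4 - z/3 - 8*exp(7*z/8)/7


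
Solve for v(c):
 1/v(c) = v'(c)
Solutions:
 v(c) = -sqrt(C1 + 2*c)
 v(c) = sqrt(C1 + 2*c)


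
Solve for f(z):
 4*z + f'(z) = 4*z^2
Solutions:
 f(z) = C1 + 4*z^3/3 - 2*z^2


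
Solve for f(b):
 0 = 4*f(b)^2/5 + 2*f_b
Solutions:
 f(b) = 5/(C1 + 2*b)


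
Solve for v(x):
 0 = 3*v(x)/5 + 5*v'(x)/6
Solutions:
 v(x) = C1*exp(-18*x/25)


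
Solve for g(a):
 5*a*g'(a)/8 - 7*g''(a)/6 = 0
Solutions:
 g(a) = C1 + C2*erfi(sqrt(210)*a/28)


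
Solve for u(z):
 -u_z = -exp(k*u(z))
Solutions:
 u(z) = Piecewise((log(-1/(C1*k + k*z))/k, Ne(k, 0)), (nan, True))
 u(z) = Piecewise((C1 + z, Eq(k, 0)), (nan, True))


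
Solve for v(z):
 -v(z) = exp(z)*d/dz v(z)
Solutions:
 v(z) = C1*exp(exp(-z))


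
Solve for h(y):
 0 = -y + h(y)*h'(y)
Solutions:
 h(y) = -sqrt(C1 + y^2)
 h(y) = sqrt(C1 + y^2)


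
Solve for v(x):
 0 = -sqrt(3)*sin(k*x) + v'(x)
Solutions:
 v(x) = C1 - sqrt(3)*cos(k*x)/k


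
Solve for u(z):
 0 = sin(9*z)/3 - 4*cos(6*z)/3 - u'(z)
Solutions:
 u(z) = C1 - 2*sin(6*z)/9 - cos(9*z)/27


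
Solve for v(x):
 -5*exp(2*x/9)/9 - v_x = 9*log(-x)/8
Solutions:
 v(x) = C1 - 9*x*log(-x)/8 + 9*x/8 - 5*exp(2*x/9)/2


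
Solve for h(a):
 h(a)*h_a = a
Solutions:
 h(a) = -sqrt(C1 + a^2)
 h(a) = sqrt(C1 + a^2)


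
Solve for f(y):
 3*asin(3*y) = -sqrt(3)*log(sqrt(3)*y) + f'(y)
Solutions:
 f(y) = C1 + sqrt(3)*y*(log(y) - 1) + 3*y*asin(3*y) + sqrt(3)*y*log(3)/2 + sqrt(1 - 9*y^2)


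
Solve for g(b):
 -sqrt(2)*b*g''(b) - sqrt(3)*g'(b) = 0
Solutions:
 g(b) = C1 + C2*b^(1 - sqrt(6)/2)


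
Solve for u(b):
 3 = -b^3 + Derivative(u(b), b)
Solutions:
 u(b) = C1 + b^4/4 + 3*b


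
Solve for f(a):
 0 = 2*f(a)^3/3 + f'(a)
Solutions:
 f(a) = -sqrt(6)*sqrt(-1/(C1 - 2*a))/2
 f(a) = sqrt(6)*sqrt(-1/(C1 - 2*a))/2


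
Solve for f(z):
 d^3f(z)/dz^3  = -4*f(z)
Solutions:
 f(z) = C3*exp(-2^(2/3)*z) + (C1*sin(2^(2/3)*sqrt(3)*z/2) + C2*cos(2^(2/3)*sqrt(3)*z/2))*exp(2^(2/3)*z/2)


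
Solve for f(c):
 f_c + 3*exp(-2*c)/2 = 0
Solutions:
 f(c) = C1 + 3*exp(-2*c)/4


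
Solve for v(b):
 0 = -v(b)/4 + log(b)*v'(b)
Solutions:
 v(b) = C1*exp(li(b)/4)


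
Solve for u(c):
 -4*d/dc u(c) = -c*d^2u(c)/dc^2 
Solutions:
 u(c) = C1 + C2*c^5


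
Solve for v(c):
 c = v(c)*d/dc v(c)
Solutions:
 v(c) = -sqrt(C1 + c^2)
 v(c) = sqrt(C1 + c^2)


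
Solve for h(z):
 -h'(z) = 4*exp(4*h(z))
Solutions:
 h(z) = log(-I*(1/(C1 + 16*z))^(1/4))
 h(z) = log(I*(1/(C1 + 16*z))^(1/4))
 h(z) = log(-(1/(C1 + 16*z))^(1/4))
 h(z) = log(1/(C1 + 16*z))/4


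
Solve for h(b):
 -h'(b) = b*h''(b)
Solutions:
 h(b) = C1 + C2*log(b)


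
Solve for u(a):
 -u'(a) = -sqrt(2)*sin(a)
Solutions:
 u(a) = C1 - sqrt(2)*cos(a)


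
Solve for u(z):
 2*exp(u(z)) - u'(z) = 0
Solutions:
 u(z) = log(-1/(C1 + 2*z))


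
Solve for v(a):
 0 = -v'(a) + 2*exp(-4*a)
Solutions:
 v(a) = C1 - exp(-4*a)/2


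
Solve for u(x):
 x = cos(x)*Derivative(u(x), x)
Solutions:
 u(x) = C1 + Integral(x/cos(x), x)


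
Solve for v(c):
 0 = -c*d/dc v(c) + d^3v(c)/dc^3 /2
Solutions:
 v(c) = C1 + Integral(C2*airyai(2^(1/3)*c) + C3*airybi(2^(1/3)*c), c)


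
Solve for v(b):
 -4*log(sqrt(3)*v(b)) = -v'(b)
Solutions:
 -Integral(1/(2*log(_y) + log(3)), (_y, v(b)))/2 = C1 - b


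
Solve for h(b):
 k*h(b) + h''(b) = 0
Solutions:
 h(b) = C1*exp(-b*sqrt(-k)) + C2*exp(b*sqrt(-k))


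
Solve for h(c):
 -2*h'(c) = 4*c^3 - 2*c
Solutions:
 h(c) = C1 - c^4/2 + c^2/2


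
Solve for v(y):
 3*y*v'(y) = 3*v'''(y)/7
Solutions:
 v(y) = C1 + Integral(C2*airyai(7^(1/3)*y) + C3*airybi(7^(1/3)*y), y)


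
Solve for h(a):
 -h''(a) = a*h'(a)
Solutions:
 h(a) = C1 + C2*erf(sqrt(2)*a/2)


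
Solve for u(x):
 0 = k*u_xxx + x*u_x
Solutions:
 u(x) = C1 + Integral(C2*airyai(x*(-1/k)^(1/3)) + C3*airybi(x*(-1/k)^(1/3)), x)


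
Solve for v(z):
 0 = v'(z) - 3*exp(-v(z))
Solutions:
 v(z) = log(C1 + 3*z)


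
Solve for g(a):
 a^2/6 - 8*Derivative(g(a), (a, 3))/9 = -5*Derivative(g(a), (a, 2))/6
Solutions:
 g(a) = C1 + C2*a + C3*exp(15*a/16) - a^4/60 - 16*a^3/225 - 256*a^2/1125


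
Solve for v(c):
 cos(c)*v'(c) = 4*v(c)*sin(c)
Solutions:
 v(c) = C1/cos(c)^4


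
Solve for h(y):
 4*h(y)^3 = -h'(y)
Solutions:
 h(y) = -sqrt(2)*sqrt(-1/(C1 - 4*y))/2
 h(y) = sqrt(2)*sqrt(-1/(C1 - 4*y))/2


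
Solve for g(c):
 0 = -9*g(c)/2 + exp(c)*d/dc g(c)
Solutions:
 g(c) = C1*exp(-9*exp(-c)/2)


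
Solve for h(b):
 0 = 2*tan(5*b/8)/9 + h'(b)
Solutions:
 h(b) = C1 + 16*log(cos(5*b/8))/45


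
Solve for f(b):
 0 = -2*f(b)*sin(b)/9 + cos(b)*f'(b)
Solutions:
 f(b) = C1/cos(b)^(2/9)


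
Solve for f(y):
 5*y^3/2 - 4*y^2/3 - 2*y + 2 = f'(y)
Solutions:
 f(y) = C1 + 5*y^4/8 - 4*y^3/9 - y^2 + 2*y


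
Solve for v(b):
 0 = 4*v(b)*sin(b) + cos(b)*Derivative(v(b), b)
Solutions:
 v(b) = C1*cos(b)^4


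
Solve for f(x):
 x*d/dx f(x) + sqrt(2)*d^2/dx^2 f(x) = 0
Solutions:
 f(x) = C1 + C2*erf(2^(1/4)*x/2)


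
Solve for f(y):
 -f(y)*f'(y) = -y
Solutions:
 f(y) = -sqrt(C1 + y^2)
 f(y) = sqrt(C1 + y^2)


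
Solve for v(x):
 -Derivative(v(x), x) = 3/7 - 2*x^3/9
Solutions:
 v(x) = C1 + x^4/18 - 3*x/7


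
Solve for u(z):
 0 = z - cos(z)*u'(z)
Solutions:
 u(z) = C1 + Integral(z/cos(z), z)


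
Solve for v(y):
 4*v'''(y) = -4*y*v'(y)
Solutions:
 v(y) = C1 + Integral(C2*airyai(-y) + C3*airybi(-y), y)


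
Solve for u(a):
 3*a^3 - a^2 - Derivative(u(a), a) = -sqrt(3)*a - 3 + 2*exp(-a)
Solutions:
 u(a) = C1 + 3*a^4/4 - a^3/3 + sqrt(3)*a^2/2 + 3*a + 2*exp(-a)


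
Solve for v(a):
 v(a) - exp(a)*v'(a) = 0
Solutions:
 v(a) = C1*exp(-exp(-a))


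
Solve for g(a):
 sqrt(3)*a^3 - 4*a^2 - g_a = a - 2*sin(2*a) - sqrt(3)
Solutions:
 g(a) = C1 + sqrt(3)*a^4/4 - 4*a^3/3 - a^2/2 + sqrt(3)*a - cos(2*a)


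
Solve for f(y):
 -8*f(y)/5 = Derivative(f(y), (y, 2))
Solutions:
 f(y) = C1*sin(2*sqrt(10)*y/5) + C2*cos(2*sqrt(10)*y/5)


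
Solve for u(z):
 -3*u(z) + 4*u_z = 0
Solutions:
 u(z) = C1*exp(3*z/4)


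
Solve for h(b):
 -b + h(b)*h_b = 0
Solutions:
 h(b) = -sqrt(C1 + b^2)
 h(b) = sqrt(C1 + b^2)


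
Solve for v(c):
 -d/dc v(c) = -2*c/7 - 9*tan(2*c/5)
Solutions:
 v(c) = C1 + c^2/7 - 45*log(cos(2*c/5))/2


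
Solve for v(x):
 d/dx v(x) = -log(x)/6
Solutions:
 v(x) = C1 - x*log(x)/6 + x/6


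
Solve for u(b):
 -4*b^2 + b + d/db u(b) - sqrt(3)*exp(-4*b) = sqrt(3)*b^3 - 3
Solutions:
 u(b) = C1 + sqrt(3)*b^4/4 + 4*b^3/3 - b^2/2 - 3*b - sqrt(3)*exp(-4*b)/4


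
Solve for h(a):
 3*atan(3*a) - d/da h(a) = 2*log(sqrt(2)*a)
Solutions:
 h(a) = C1 - 2*a*log(a) + 3*a*atan(3*a) - a*log(2) + 2*a - log(9*a^2 + 1)/2


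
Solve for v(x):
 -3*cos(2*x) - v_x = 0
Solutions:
 v(x) = C1 - 3*sin(2*x)/2


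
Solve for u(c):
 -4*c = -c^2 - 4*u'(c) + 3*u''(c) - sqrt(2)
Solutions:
 u(c) = C1 + C2*exp(4*c/3) - c^3/12 + 5*c^2/16 - sqrt(2)*c/4 + 15*c/32


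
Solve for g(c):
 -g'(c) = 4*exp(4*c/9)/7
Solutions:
 g(c) = C1 - 9*exp(4*c/9)/7


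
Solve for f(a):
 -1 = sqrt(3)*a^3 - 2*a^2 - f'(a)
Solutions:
 f(a) = C1 + sqrt(3)*a^4/4 - 2*a^3/3 + a


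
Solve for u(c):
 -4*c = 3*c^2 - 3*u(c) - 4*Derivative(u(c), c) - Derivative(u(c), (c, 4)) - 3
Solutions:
 u(c) = c^2 - 4*c/3 + (C1 + C2*c)*exp(-c) + (C3*sin(sqrt(2)*c) + C4*cos(sqrt(2)*c))*exp(c) + 7/9


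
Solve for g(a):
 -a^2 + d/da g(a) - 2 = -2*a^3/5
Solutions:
 g(a) = C1 - a^4/10 + a^3/3 + 2*a


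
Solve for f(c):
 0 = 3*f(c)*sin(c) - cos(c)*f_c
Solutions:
 f(c) = C1/cos(c)^3


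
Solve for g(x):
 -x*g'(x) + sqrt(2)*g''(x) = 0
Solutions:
 g(x) = C1 + C2*erfi(2^(1/4)*x/2)


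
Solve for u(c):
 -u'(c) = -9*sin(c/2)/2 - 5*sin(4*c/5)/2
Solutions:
 u(c) = C1 - 9*cos(c/2) - 25*cos(4*c/5)/8


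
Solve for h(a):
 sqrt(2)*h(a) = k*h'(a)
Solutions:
 h(a) = C1*exp(sqrt(2)*a/k)


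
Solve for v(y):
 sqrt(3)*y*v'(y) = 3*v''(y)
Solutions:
 v(y) = C1 + C2*erfi(sqrt(2)*3^(3/4)*y/6)


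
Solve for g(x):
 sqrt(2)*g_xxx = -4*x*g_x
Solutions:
 g(x) = C1 + Integral(C2*airyai(-sqrt(2)*x) + C3*airybi(-sqrt(2)*x), x)


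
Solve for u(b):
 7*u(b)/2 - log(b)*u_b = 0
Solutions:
 u(b) = C1*exp(7*li(b)/2)


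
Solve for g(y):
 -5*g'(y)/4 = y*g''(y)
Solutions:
 g(y) = C1 + C2/y^(1/4)


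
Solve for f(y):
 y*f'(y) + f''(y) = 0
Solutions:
 f(y) = C1 + C2*erf(sqrt(2)*y/2)


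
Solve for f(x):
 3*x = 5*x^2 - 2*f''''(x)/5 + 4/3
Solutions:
 f(x) = C1 + C2*x + C3*x^2 + C4*x^3 + 5*x^6/144 - x^5/16 + 5*x^4/36


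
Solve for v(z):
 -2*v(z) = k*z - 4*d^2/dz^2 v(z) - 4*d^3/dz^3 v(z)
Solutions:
 v(z) = C1*exp(-z*(2*2^(2/3)/(3*sqrt(57) + 23)^(1/3) + 4 + 2^(1/3)*(3*sqrt(57) + 23)^(1/3))/12)*sin(2^(1/3)*sqrt(3)*z*(-(3*sqrt(57) + 23)^(1/3) + 2*2^(1/3)/(3*sqrt(57) + 23)^(1/3))/12) + C2*exp(-z*(2*2^(2/3)/(3*sqrt(57) + 23)^(1/3) + 4 + 2^(1/3)*(3*sqrt(57) + 23)^(1/3))/12)*cos(2^(1/3)*sqrt(3)*z*(-(3*sqrt(57) + 23)^(1/3) + 2*2^(1/3)/(3*sqrt(57) + 23)^(1/3))/12) + C3*exp(z*(-2 + 2*2^(2/3)/(3*sqrt(57) + 23)^(1/3) + 2^(1/3)*(3*sqrt(57) + 23)^(1/3))/6) - k*z/2


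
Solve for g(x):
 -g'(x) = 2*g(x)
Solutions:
 g(x) = C1*exp(-2*x)


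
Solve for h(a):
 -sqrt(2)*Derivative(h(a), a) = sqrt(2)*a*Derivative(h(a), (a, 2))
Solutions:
 h(a) = C1 + C2*log(a)


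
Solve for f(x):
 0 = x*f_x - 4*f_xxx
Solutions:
 f(x) = C1 + Integral(C2*airyai(2^(1/3)*x/2) + C3*airybi(2^(1/3)*x/2), x)


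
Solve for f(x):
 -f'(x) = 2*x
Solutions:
 f(x) = C1 - x^2


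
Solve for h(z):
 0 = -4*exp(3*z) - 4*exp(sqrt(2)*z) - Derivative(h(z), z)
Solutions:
 h(z) = C1 - 4*exp(3*z)/3 - 2*sqrt(2)*exp(sqrt(2)*z)


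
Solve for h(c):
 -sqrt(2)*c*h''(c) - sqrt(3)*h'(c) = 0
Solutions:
 h(c) = C1 + C2*c^(1 - sqrt(6)/2)


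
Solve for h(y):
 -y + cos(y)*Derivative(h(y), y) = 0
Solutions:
 h(y) = C1 + Integral(y/cos(y), y)


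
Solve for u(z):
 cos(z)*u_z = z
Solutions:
 u(z) = C1 + Integral(z/cos(z), z)


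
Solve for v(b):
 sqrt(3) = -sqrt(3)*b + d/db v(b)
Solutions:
 v(b) = C1 + sqrt(3)*b^2/2 + sqrt(3)*b


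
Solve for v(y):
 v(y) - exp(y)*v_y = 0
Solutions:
 v(y) = C1*exp(-exp(-y))


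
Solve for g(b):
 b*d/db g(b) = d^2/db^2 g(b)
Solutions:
 g(b) = C1 + C2*erfi(sqrt(2)*b/2)


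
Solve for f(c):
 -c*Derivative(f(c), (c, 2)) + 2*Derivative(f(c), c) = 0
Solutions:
 f(c) = C1 + C2*c^3


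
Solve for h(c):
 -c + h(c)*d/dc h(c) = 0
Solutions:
 h(c) = -sqrt(C1 + c^2)
 h(c) = sqrt(C1 + c^2)


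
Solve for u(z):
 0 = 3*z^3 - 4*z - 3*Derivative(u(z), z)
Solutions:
 u(z) = C1 + z^4/4 - 2*z^2/3


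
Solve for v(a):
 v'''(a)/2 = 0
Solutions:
 v(a) = C1 + C2*a + C3*a^2


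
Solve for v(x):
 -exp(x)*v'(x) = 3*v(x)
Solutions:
 v(x) = C1*exp(3*exp(-x))


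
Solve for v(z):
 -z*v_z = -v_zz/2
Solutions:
 v(z) = C1 + C2*erfi(z)


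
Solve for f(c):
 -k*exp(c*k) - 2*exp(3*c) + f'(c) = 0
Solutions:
 f(c) = C1 + 2*exp(3*c)/3 + exp(c*k)


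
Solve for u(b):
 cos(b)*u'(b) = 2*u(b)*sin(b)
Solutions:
 u(b) = C1/cos(b)^2


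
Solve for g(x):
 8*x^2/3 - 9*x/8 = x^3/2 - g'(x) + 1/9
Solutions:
 g(x) = C1 + x^4/8 - 8*x^3/9 + 9*x^2/16 + x/9


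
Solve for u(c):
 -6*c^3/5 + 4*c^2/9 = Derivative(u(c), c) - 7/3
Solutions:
 u(c) = C1 - 3*c^4/10 + 4*c^3/27 + 7*c/3


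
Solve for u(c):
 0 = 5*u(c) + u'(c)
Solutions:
 u(c) = C1*exp(-5*c)


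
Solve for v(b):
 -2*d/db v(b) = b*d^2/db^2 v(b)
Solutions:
 v(b) = C1 + C2/b


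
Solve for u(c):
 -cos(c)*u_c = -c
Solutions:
 u(c) = C1 + Integral(c/cos(c), c)


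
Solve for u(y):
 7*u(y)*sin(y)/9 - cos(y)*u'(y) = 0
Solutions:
 u(y) = C1/cos(y)^(7/9)


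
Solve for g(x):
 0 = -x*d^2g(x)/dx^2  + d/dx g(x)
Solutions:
 g(x) = C1 + C2*x^2


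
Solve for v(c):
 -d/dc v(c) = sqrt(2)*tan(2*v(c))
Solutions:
 v(c) = -asin(C1*exp(-2*sqrt(2)*c))/2 + pi/2
 v(c) = asin(C1*exp(-2*sqrt(2)*c))/2


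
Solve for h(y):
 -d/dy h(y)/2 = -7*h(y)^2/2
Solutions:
 h(y) = -1/(C1 + 7*y)


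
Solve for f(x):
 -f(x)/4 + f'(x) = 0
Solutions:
 f(x) = C1*exp(x/4)


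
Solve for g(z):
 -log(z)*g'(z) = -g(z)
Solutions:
 g(z) = C1*exp(li(z))


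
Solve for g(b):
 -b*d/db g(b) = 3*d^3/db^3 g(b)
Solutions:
 g(b) = C1 + Integral(C2*airyai(-3^(2/3)*b/3) + C3*airybi(-3^(2/3)*b/3), b)


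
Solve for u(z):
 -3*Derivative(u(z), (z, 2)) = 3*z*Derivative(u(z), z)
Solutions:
 u(z) = C1 + C2*erf(sqrt(2)*z/2)


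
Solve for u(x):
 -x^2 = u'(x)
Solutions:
 u(x) = C1 - x^3/3


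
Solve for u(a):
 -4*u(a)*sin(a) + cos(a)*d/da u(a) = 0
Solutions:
 u(a) = C1/cos(a)^4


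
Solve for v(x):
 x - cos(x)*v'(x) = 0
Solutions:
 v(x) = C1 + Integral(x/cos(x), x)


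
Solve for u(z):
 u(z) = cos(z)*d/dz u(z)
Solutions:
 u(z) = C1*sqrt(sin(z) + 1)/sqrt(sin(z) - 1)


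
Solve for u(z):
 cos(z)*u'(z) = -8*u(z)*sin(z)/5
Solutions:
 u(z) = C1*cos(z)^(8/5)


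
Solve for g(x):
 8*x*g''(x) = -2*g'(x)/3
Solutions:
 g(x) = C1 + C2*x^(11/12)


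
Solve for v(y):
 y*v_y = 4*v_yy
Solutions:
 v(y) = C1 + C2*erfi(sqrt(2)*y/4)


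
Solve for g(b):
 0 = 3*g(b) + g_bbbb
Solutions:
 g(b) = (C1*sin(sqrt(2)*3^(1/4)*b/2) + C2*cos(sqrt(2)*3^(1/4)*b/2))*exp(-sqrt(2)*3^(1/4)*b/2) + (C3*sin(sqrt(2)*3^(1/4)*b/2) + C4*cos(sqrt(2)*3^(1/4)*b/2))*exp(sqrt(2)*3^(1/4)*b/2)


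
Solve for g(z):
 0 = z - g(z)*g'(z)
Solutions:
 g(z) = -sqrt(C1 + z^2)
 g(z) = sqrt(C1 + z^2)


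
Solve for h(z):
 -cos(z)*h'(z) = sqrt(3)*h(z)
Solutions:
 h(z) = C1*(sin(z) - 1)^(sqrt(3)/2)/(sin(z) + 1)^(sqrt(3)/2)


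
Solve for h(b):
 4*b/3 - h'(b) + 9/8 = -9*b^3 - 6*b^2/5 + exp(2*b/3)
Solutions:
 h(b) = C1 + 9*b^4/4 + 2*b^3/5 + 2*b^2/3 + 9*b/8 - 3*exp(2*b/3)/2


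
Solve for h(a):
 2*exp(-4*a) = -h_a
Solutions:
 h(a) = C1 + exp(-4*a)/2


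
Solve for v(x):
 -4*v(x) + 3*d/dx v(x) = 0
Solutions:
 v(x) = C1*exp(4*x/3)


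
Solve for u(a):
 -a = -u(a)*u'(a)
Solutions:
 u(a) = -sqrt(C1 + a^2)
 u(a) = sqrt(C1 + a^2)


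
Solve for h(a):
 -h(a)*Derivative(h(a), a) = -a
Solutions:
 h(a) = -sqrt(C1 + a^2)
 h(a) = sqrt(C1 + a^2)


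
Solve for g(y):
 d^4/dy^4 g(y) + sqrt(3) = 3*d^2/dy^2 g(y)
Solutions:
 g(y) = C1 + C2*y + C3*exp(-sqrt(3)*y) + C4*exp(sqrt(3)*y) + sqrt(3)*y^2/6


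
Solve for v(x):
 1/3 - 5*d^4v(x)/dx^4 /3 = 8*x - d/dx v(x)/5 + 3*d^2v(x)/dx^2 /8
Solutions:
 v(x) = C1 + C2*exp(30^(1/3)*x*(-(16 + sqrt(286))^(1/3) + 30^(1/3)/(16 + sqrt(286))^(1/3))/40)*sin(10^(1/3)*3^(1/6)*x*(3*10^(1/3)/(16 + sqrt(286))^(1/3) + 3^(2/3)*(16 + sqrt(286))^(1/3))/40) + C3*exp(30^(1/3)*x*(-(16 + sqrt(286))^(1/3) + 30^(1/3)/(16 + sqrt(286))^(1/3))/40)*cos(10^(1/3)*3^(1/6)*x*(3*10^(1/3)/(16 + sqrt(286))^(1/3) + 3^(2/3)*(16 + sqrt(286))^(1/3))/40) + C4*exp(-30^(1/3)*x*(-(16 + sqrt(286))^(1/3) + 30^(1/3)/(16 + sqrt(286))^(1/3))/20) + 20*x^2 + 220*x/3


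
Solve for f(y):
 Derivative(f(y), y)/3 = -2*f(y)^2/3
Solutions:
 f(y) = 1/(C1 + 2*y)


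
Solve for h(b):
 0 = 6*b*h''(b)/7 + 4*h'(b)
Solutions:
 h(b) = C1 + C2/b^(11/3)


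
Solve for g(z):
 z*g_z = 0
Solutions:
 g(z) = C1


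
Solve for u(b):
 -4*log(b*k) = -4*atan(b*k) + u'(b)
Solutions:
 u(b) = C1 - 4*b*log(b*k) + 4*b + 4*Piecewise((b*atan(b*k) - log(b^2*k^2 + 1)/(2*k), Ne(k, 0)), (0, True))


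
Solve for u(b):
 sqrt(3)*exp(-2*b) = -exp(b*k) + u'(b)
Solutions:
 u(b) = C1 - sqrt(3)*exp(-2*b)/2 + exp(b*k)/k


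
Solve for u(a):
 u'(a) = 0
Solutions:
 u(a) = C1


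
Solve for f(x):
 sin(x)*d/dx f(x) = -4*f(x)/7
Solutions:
 f(x) = C1*(cos(x) + 1)^(2/7)/(cos(x) - 1)^(2/7)


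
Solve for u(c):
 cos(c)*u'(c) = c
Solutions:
 u(c) = C1 + Integral(c/cos(c), c)


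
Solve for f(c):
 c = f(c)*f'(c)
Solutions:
 f(c) = -sqrt(C1 + c^2)
 f(c) = sqrt(C1 + c^2)


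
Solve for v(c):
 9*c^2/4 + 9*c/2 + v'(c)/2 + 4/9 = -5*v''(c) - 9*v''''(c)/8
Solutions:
 v(c) = C1 + C2*exp(-2^(1/3)*c*(-3*(3 + sqrt(48729)/9)^(1/3) + 20*2^(1/3)/(3 + sqrt(48729)/9)^(1/3))/18)*sin(sqrt(3)*c*(40/(6 + 2*sqrt(48729)/9)^(1/3) + 3*(6 + 2*sqrt(48729)/9)^(1/3))/18) + C3*exp(-2^(1/3)*c*(-3*(3 + sqrt(48729)/9)^(1/3) + 20*2^(1/3)/(3 + sqrt(48729)/9)^(1/3))/18)*cos(sqrt(3)*c*(40/(6 + 2*sqrt(48729)/9)^(1/3) + 3*(6 + 2*sqrt(48729)/9)^(1/3))/18) + C4*exp(2^(1/3)*c*(-3*(3 + sqrt(48729)/9)^(1/3) + 20*2^(1/3)/(3 + sqrt(48729)/9)^(1/3))/9) - 3*c^3/2 + 81*c^2/2 - 7298*c/9


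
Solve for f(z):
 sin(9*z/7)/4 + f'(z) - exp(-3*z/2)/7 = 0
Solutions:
 f(z) = C1 + 7*cos(9*z/7)/36 - 2*exp(-3*z/2)/21


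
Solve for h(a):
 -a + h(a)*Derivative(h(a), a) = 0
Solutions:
 h(a) = -sqrt(C1 + a^2)
 h(a) = sqrt(C1 + a^2)


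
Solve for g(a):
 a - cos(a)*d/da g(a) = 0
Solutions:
 g(a) = C1 + Integral(a/cos(a), a)


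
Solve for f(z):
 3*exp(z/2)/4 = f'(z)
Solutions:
 f(z) = C1 + 3*exp(z/2)/2


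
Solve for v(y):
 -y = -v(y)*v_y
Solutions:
 v(y) = -sqrt(C1 + y^2)
 v(y) = sqrt(C1 + y^2)


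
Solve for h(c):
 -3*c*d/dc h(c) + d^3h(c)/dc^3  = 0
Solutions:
 h(c) = C1 + Integral(C2*airyai(3^(1/3)*c) + C3*airybi(3^(1/3)*c), c)


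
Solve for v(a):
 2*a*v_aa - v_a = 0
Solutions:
 v(a) = C1 + C2*a^(3/2)


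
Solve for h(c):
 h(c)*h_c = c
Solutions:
 h(c) = -sqrt(C1 + c^2)
 h(c) = sqrt(C1 + c^2)


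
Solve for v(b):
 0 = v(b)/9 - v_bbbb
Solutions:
 v(b) = C1*exp(-sqrt(3)*b/3) + C2*exp(sqrt(3)*b/3) + C3*sin(sqrt(3)*b/3) + C4*cos(sqrt(3)*b/3)


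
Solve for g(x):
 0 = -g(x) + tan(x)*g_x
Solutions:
 g(x) = C1*sin(x)


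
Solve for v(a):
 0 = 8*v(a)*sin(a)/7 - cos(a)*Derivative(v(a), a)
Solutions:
 v(a) = C1/cos(a)^(8/7)


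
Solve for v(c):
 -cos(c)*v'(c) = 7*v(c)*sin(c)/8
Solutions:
 v(c) = C1*cos(c)^(7/8)


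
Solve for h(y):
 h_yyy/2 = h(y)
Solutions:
 h(y) = C3*exp(2^(1/3)*y) + (C1*sin(2^(1/3)*sqrt(3)*y/2) + C2*cos(2^(1/3)*sqrt(3)*y/2))*exp(-2^(1/3)*y/2)


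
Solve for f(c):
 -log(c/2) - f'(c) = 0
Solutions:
 f(c) = C1 - c*log(c) + c*log(2) + c


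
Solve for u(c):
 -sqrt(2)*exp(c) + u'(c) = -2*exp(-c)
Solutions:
 u(c) = C1 + sqrt(2)*exp(c) + 2*exp(-c)


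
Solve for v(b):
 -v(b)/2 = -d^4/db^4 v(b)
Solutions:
 v(b) = C1*exp(-2^(3/4)*b/2) + C2*exp(2^(3/4)*b/2) + C3*sin(2^(3/4)*b/2) + C4*cos(2^(3/4)*b/2)


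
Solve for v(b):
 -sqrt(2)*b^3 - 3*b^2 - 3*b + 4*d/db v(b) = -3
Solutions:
 v(b) = C1 + sqrt(2)*b^4/16 + b^3/4 + 3*b^2/8 - 3*b/4


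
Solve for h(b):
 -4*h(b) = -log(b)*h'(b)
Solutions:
 h(b) = C1*exp(4*li(b))


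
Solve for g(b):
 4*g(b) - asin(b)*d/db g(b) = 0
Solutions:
 g(b) = C1*exp(4*Integral(1/asin(b), b))


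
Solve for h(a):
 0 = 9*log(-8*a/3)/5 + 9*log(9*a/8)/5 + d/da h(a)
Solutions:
 h(a) = C1 - 18*a*log(a)/5 + 9*a*(-log(3) + 2 - I*pi)/5


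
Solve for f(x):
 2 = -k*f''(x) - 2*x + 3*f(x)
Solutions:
 f(x) = C1*exp(-sqrt(3)*x*sqrt(1/k)) + C2*exp(sqrt(3)*x*sqrt(1/k)) + 2*x/3 + 2/3


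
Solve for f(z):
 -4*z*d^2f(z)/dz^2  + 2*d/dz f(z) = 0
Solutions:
 f(z) = C1 + C2*z^(3/2)


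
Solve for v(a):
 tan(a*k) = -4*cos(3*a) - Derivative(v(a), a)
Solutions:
 v(a) = C1 - Piecewise((-log(cos(a*k))/k, Ne(k, 0)), (0, True)) - 4*sin(3*a)/3


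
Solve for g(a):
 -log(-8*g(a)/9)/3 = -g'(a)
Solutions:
 -3*Integral(1/(log(-_y) - 2*log(3) + 3*log(2)), (_y, g(a))) = C1 - a


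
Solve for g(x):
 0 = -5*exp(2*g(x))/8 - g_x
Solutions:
 g(x) = log(-sqrt(1/(C1 + 5*x))) + log(2)
 g(x) = log(1/(C1 + 5*x))/2 + log(2)


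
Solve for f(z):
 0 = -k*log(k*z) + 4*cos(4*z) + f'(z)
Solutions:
 f(z) = C1 + k*z*(log(k*z) - 1) - sin(4*z)


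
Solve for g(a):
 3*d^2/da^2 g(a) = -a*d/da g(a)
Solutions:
 g(a) = C1 + C2*erf(sqrt(6)*a/6)


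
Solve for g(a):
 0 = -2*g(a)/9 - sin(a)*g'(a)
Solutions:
 g(a) = C1*(cos(a) + 1)^(1/9)/(cos(a) - 1)^(1/9)


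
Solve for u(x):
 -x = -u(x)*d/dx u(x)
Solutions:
 u(x) = -sqrt(C1 + x^2)
 u(x) = sqrt(C1 + x^2)


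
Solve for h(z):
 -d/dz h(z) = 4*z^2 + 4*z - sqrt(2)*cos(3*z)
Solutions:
 h(z) = C1 - 4*z^3/3 - 2*z^2 + sqrt(2)*sin(3*z)/3


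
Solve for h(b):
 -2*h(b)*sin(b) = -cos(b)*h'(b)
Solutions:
 h(b) = C1/cos(b)^2


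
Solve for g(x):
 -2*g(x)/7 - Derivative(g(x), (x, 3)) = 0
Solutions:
 g(x) = C3*exp(-2^(1/3)*7^(2/3)*x/7) + (C1*sin(2^(1/3)*sqrt(3)*7^(2/3)*x/14) + C2*cos(2^(1/3)*sqrt(3)*7^(2/3)*x/14))*exp(2^(1/3)*7^(2/3)*x/14)


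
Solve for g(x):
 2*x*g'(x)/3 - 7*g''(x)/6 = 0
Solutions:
 g(x) = C1 + C2*erfi(sqrt(14)*x/7)


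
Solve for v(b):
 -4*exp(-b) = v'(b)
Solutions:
 v(b) = C1 + 4*exp(-b)


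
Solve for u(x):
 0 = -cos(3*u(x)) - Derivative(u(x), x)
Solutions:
 u(x) = -asin((C1 + exp(6*x))/(C1 - exp(6*x)))/3 + pi/3
 u(x) = asin((C1 + exp(6*x))/(C1 - exp(6*x)))/3


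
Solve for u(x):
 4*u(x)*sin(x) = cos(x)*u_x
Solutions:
 u(x) = C1/cos(x)^4


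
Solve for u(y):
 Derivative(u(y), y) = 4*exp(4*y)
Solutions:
 u(y) = C1 + exp(4*y)


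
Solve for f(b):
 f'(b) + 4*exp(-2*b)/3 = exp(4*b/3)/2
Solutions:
 f(b) = C1 + 3*exp(4*b/3)/8 + 2*exp(-2*b)/3


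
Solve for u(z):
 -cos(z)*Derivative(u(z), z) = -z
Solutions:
 u(z) = C1 + Integral(z/cos(z), z)


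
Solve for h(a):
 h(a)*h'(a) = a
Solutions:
 h(a) = -sqrt(C1 + a^2)
 h(a) = sqrt(C1 + a^2)


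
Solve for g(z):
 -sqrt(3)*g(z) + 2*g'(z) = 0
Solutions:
 g(z) = C1*exp(sqrt(3)*z/2)


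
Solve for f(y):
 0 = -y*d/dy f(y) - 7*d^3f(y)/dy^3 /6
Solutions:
 f(y) = C1 + Integral(C2*airyai(-6^(1/3)*7^(2/3)*y/7) + C3*airybi(-6^(1/3)*7^(2/3)*y/7), y)


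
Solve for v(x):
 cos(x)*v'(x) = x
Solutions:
 v(x) = C1 + Integral(x/cos(x), x)


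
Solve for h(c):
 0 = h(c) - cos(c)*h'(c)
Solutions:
 h(c) = C1*sqrt(sin(c) + 1)/sqrt(sin(c) - 1)


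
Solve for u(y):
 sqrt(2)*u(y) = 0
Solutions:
 u(y) = 0


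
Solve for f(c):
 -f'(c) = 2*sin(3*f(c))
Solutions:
 f(c) = -acos((-C1 - exp(12*c))/(C1 - exp(12*c)))/3 + 2*pi/3
 f(c) = acos((-C1 - exp(12*c))/(C1 - exp(12*c)))/3


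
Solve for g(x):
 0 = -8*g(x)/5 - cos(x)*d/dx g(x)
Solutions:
 g(x) = C1*(sin(x) - 1)^(4/5)/(sin(x) + 1)^(4/5)


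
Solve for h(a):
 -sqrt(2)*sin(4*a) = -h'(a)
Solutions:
 h(a) = C1 - sqrt(2)*cos(4*a)/4


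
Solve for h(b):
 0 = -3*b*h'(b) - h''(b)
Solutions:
 h(b) = C1 + C2*erf(sqrt(6)*b/2)


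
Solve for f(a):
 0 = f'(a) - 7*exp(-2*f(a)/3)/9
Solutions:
 f(a) = 3*log(-sqrt(C1 + 7*a)) - 6*log(3) + 3*log(6)/2
 f(a) = 3*log(C1 + 7*a)/2 - 6*log(3) + 3*log(6)/2


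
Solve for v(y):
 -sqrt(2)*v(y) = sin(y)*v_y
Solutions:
 v(y) = C1*(cos(y) + 1)^(sqrt(2)/2)/(cos(y) - 1)^(sqrt(2)/2)


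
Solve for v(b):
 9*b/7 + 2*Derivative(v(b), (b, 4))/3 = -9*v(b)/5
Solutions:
 v(b) = -5*b/7 + (C1*sin(15^(3/4)*2^(1/4)*b/10) + C2*cos(15^(3/4)*2^(1/4)*b/10))*exp(-15^(3/4)*2^(1/4)*b/10) + (C3*sin(15^(3/4)*2^(1/4)*b/10) + C4*cos(15^(3/4)*2^(1/4)*b/10))*exp(15^(3/4)*2^(1/4)*b/10)


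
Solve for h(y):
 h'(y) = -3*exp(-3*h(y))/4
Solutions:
 h(y) = log(C1 - 9*y/4)/3
 h(y) = log((-1 - sqrt(3)*I)*(C1 - 9*y/4)^(1/3)/2)
 h(y) = log((-1 + sqrt(3)*I)*(C1 - 9*y/4)^(1/3)/2)


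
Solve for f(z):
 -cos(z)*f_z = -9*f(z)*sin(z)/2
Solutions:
 f(z) = C1/cos(z)^(9/2)


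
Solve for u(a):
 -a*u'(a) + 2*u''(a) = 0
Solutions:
 u(a) = C1 + C2*erfi(a/2)


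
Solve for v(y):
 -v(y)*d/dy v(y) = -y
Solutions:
 v(y) = -sqrt(C1 + y^2)
 v(y) = sqrt(C1 + y^2)


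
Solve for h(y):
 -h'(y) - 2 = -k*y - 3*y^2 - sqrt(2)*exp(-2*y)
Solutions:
 h(y) = C1 + k*y^2/2 + y^3 - 2*y - sqrt(2)*exp(-2*y)/2


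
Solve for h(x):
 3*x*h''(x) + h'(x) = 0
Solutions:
 h(x) = C1 + C2*x^(2/3)


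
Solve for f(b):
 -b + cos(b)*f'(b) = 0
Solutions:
 f(b) = C1 + Integral(b/cos(b), b)
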